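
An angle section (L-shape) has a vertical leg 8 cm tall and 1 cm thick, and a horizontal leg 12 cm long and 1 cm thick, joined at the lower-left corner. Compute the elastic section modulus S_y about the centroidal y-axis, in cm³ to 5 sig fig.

Split into non-overlapping primitives; take the origin at the lower-left of the bounding box.
Vertical leg: 1 × 8, A = 8 cm², x = 0.5 cm, Ī = 0.6666667 cm⁴.
Horizontal leg (remainder): 11 × 1, A = 11 cm², x = 6.5 cm, Ī = 110.9167 cm⁴.
Centroid: x̄ = ΣA·x / ΣA = 3.973684 cm.
Transfer each piece to the centroidal y-axis using Ī + A·d² with d = x − 3.973684:
  vertical leg: d = -3.473684 cm → contributes +97.19852 cm⁴
  horizontal leg (remainder): d = 2.526316 cm → contributes +181.1217 cm⁴
Total I = 278.3202 cm⁴.
Extreme fibre distance c = 8.026316 cm; S = I/c = 34.67596 cm³.

S_y ≈ 34.676 cm³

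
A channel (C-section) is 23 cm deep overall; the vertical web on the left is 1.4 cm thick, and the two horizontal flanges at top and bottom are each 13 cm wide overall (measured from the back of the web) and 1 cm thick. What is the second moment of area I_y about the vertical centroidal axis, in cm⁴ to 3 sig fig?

I_y ≈ 835 cm⁴

Decompose the section into non-overlapping parts with the origin at the bottom-left of its bounding rectangle.
Web: 1.4 × 23, A = 32.2 cm², x = 0.7 cm, Ī = 5.2593 cm⁴.
Top flange (beyond web): 11.6 × 1, A = 11.6 cm², x = 7.2 cm, Ī = 130.07 cm⁴.
Bottom flange (beyond web): 11.6 × 1, A = 11.6 cm², x = 7.2 cm, Ī = 130.07 cm⁴.
Centroid: x̄ = ΣA·x / ΣA = 3.422 cm.
Transfer each piece to the vertical centroidal axis using Ī + A·d² with d = x − 3.422:
  web: d = -2.722 cm → contributes +243.84 cm⁴
  top flange (beyond web): d = 3.778 cm → contributes +295.64 cm⁴
  bottom flange (beyond web): d = 3.778 cm → contributes +295.64 cm⁴
Total I = 835.13 cm⁴.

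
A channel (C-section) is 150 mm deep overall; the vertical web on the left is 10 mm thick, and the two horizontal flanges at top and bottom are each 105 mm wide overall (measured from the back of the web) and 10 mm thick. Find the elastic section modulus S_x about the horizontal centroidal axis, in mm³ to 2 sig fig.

S_x ≈ 1.6 × 10⁵ mm³

Break the section into simple shapes (no overlaps), measuring from the bottom-left corner of the bounding box.
Web: 10 × 150, A = 1 500 mm², y = 75 mm, Ī = 2 812 500 mm⁴.
Top flange (beyond web): 95 × 10, A = 950 mm², y = 145 mm, Ī = 7 917 mm⁴.
Bottom flange (beyond web): 95 × 10, A = 950 mm², y = 5 mm, Ī = 7 917 mm⁴.
By symmetry the centroid is at mid-height, ȳ = 75 mm.
Transfer each piece to the horizontal centroidal axis using Ī + A·d² with d = y − 75:
  web: d = 0 mm → contributes +2 812 500 mm⁴
  top flange (beyond web): d = 70 mm → contributes +4 662 917 mm⁴
  bottom flange (beyond web): d = -70 mm → contributes +4 662 917 mm⁴
Total I = 12 138 333 mm⁴.
Extreme fibre distance c = 75 mm; S = I/c = 161 844 mm³.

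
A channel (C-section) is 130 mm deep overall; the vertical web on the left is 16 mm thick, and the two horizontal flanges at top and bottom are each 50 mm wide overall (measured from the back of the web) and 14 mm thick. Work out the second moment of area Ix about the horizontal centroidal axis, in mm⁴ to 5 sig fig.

Ix ≈ 6.1474 × 10⁶ mm⁴

Split into non-overlapping primitives; take the origin at the lower-left of the bounding box.
Web: 16 × 130, A = 2 080 mm², y = 65 mm, Ī = 2 929 333 mm⁴.
Top flange (beyond web): 34 × 14, A = 476 mm², y = 123 mm, Ī = 7774.667 mm⁴.
Bottom flange (beyond web): 34 × 14, A = 476 mm², y = 7 mm, Ī = 7774.667 mm⁴.
By symmetry the centroid is at mid-height, ȳ = 65 mm.
Transfer each piece to the horizontal centroidal axis using Ī + A·d² with d = y − 65:
  web: d = 0 mm → contributes +2 929 333 mm⁴
  top flange (beyond web): d = 58 mm → contributes +1 609 039 mm⁴
  bottom flange (beyond web): d = -58 mm → contributes +1 609 039 mm⁴
Total I = 6 147 411 mm⁴.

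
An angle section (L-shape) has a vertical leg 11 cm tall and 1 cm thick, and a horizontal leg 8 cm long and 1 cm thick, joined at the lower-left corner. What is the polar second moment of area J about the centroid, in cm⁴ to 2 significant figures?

Treat the section as a set of non-overlapping primitives; coordinates are from the bounding-box lower-left.
Vertical leg: 1 × 11, A = 11 cm², y = 5.5 cm, Ī = 110.9 cm⁴.
Horizontal leg (remainder): 7 × 1, A = 7 cm², y = 0.5 cm, Ī = 0.5833 cm⁴.
Centroid: ȳ = ΣA·y / ΣA = 3.556 cm.
Transfer each piece to the centroidal x-axis using Ī + A·d² with d = y − 3.556:
  vertical leg: d = 1.944 cm → contributes +152.5 cm⁴
  horizontal leg (remainder): d = -3.056 cm → contributes +65.94 cm⁴
Total I = 218.4 cm⁴.
For the y-axis: x̄ = 2.056 cm.
Repeating about the centroidal y-axis gives I_y = 97.94 cm⁴.
Polar second moment: J = I_x + I_y = 316.4 cm⁴.

J ≈ 320 cm⁴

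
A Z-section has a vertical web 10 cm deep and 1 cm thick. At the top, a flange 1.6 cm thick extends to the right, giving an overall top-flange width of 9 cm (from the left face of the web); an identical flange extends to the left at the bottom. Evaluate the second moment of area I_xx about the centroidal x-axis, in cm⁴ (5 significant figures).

Break the section into simple shapes (no overlaps), measuring from the bottom-left corner of the bounding box.
Web: 1 × 10, A = 10 cm², y = 5 cm, Ī = 83.33333 cm⁴.
Top flange (beyond web): 8 × 1.6, A = 12.8 cm², y = 9.2 cm, Ī = 2.730667 cm⁴.
Bottom flange (beyond web): 8 × 1.6, A = 12.8 cm², y = 0.8 cm, Ī = 2.730667 cm⁴.
Centroid: ȳ = ΣA·y / ΣA = 5 cm.
Transfer each piece to the centroidal x-axis using Ī + A·d² with d = y − 5:
  web: d = 0 cm → contributes +83.33333 cm⁴
  top flange (beyond web): d = 4.2 cm → contributes +228.5227 cm⁴
  bottom flange (beyond web): d = -4.2 cm → contributes +228.5227 cm⁴
Total I = 540.3787 cm⁴.

I_xx ≈ 540.38 cm⁴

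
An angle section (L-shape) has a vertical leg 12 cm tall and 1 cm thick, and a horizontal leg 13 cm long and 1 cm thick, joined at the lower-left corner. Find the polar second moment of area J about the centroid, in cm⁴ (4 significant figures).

Split into non-overlapping primitives; take the origin at the lower-left of the bounding box.
Vertical leg: 1 × 12, A = 12 cm², y = 6 cm, Ī = 144 cm⁴.
Horizontal leg (remainder): 12 × 1, A = 12 cm², y = 0.5 cm, Ī = 1 cm⁴.
Centroid: ȳ = ΣA·y / ΣA = 3.25 cm.
Transfer each piece to the centroidal x-axis using Ī + A·d² with d = y − 3.25:
  vertical leg: d = 2.75 cm → contributes +234.75 cm⁴
  horizontal leg (remainder): d = -2.75 cm → contributes +91.75 cm⁴
Total I = 326.5 cm⁴.
For the y-axis: x̄ = 3.75 cm.
Repeating about the centroidal y-axis gives I_y = 398.5 cm⁴.
Polar second moment: J = I_x + I_y = 725 cm⁴.

J ≈ 725.0 cm⁴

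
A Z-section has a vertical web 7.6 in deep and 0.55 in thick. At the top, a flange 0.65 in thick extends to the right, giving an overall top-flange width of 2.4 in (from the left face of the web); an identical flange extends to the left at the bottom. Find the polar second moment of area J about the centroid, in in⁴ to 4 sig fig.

Treat the section as a set of non-overlapping primitives; coordinates are from the bounding-box lower-left.
Web: 0.55 × 7.6, A = 4.18 in², y = 3.8 in, Ī = 20.1197 in⁴.
Top flange (beyond web): 1.85 × 0.65, A = 1.2025 in², y = 7.275 in, Ī = 0.042338 in⁴.
Bottom flange (beyond web): 1.85 × 0.65, A = 1.2025 in², y = 0.325 in, Ī = 0.042338 in⁴.
Centroid: ȳ = ΣA·y / ΣA = 3.8 in.
Transfer each piece to the centroidal x-axis using Ī + A·d² with d = y − 3.8:
  web: d = 0 in → contributes +20.1197 in⁴
  top flange (beyond web): d = 3.475 in → contributes +14.5633 in⁴
  bottom flange (beyond web): d = -3.475 in → contributes +14.5633 in⁴
Total I = 49.2463 in⁴.
For the y-axis: x̄ = 2.125 in.
Repeating about the centroidal y-axis gives I_y = 4.2545 in⁴.
Polar second moment: J = I_x + I_y = 53.5008 in⁴.

J ≈ 53.50 in⁴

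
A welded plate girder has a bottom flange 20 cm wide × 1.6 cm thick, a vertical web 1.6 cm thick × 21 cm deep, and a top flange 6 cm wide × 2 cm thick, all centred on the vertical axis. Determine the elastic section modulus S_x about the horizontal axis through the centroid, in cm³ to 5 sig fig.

Split into non-overlapping primitives; take the origin at the lower-left of the bounding box.
Bottom plate: 20 × 1.6, A = 32 cm², y = 0.8 cm, Ī = 6.826667 cm⁴.
Web plate: 1.6 × 21, A = 33.6 cm², y = 12.1 cm, Ī = 1234.8 cm⁴.
Top plate: 6 × 2, A = 12 cm², y = 23.6 cm, Ī = 4 cm⁴.
Centroid: ȳ = ΣA·y / ΣA = 9.218557 cm.
Transfer each piece to the horizontal axis through the centroid using Ī + A·d² with d = y − 9.218557:
  bottom plate: d = -8.418557 cm → contributes +2274.734 cm⁴
  web plate: d = 2.881443 cm → contributes +1513.771 cm⁴
  top plate: d = 14.38144 cm → contributes +2485.911 cm⁴
Total I = 6274.416 cm⁴.
Extreme fibre distance c = 15.38144 cm; S = I/c = 407.9211 cm³.

S_x ≈ 407.92 cm³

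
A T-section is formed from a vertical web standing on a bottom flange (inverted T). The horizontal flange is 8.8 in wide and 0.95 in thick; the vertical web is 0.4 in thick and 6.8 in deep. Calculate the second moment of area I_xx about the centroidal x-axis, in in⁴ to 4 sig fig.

Decompose the section into non-overlapping parts with the origin at the bottom-left of its bounding rectangle.
Flange: 8.8 × 0.95, A = 8.36 in², y = 0.475 in, Ī = 0.628742 in⁴.
Web: 0.4 × 6.8, A = 2.72 in², y = 4.35 in, Ī = 10.4811 in⁴.
Centroid: ȳ = ΣA·y / ΣA = 1.42626 in.
Transfer each piece to the centroidal x-axis using Ī + A·d² with d = y − 1.42626:
  flange: d = -0.951264 in → contributes +8.19373 in⁴
  web: d = 2.92374 in → contributes +33.7323 in⁴
Total I = 41.926 in⁴.

I_xx ≈ 41.93 in⁴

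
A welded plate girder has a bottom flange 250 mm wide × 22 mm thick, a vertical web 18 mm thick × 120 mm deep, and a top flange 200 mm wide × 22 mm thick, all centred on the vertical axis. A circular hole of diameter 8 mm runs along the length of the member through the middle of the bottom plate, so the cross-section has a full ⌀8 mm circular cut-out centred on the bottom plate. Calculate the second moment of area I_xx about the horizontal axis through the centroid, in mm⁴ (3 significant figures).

Treat the section as a set of non-overlapping primitives; coordinates are from the bounding-box lower-left.
Bottom plate: 250 × 22, A = 5 500 mm², y = 11 mm, Ī = 221 833 mm⁴.
Web plate: 18 × 120, A = 2 160 mm², y = 82 mm, Ī = 2 592 000 mm⁴.
Top plate: 200 × 22, A = 4 400 mm², y = 153 mm, Ī = 177 467 mm⁴.
Hole (subtracted): ⌀8, A = 50.265 mm², y = 11 mm, Ī = 201.06 mm⁴.
Centroid: ȳ = ΣA·y / ΣA = 75.794 mm.
Transfer each piece to the horizontal axis through the centroid using Ī + A·d² with d = y − 75.794:
  bottom plate: d = -64.794 mm → contributes +23 312 352 mm⁴
  web plate: d = 6.2059 mm → contributes +2 675 188 mm⁴
  top plate: d = 77.206 mm → contributes +26 404 768 mm⁴
  hole: d = -64.794 mm → contributes −211 229 mm⁴
Total I = 52 181 078 mm⁴.

I_xx ≈ 5.22 × 10⁷ mm⁴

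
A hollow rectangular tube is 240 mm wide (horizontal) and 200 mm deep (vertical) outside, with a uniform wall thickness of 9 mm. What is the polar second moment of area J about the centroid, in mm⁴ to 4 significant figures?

Split into non-overlapping primitives; take the origin at the lower-left of the bounding box.
Outer rectangle: 240 × 200, A = 48 000 mm², y = 100 mm, Ī = 160 000 000 mm⁴.
Inner void (subtracted): 222 × 182, A = 40 404 mm², y = 100 mm, Ī = 111 528 508 mm⁴.
By symmetry the centroid is at mid-height, ȳ = 100 mm.
All pieces are centred on the centroidal x-axis, so I = ΣĪ (holes subtracted) = 48 471 492 mm⁴.
Repeating about the centroidal y-axis gives I_y = 64 460 772 mm⁴.
Polar second moment: J = I_x + I_y = 112 932 264 mm⁴.

J ≈ 1.129 × 10⁸ mm⁴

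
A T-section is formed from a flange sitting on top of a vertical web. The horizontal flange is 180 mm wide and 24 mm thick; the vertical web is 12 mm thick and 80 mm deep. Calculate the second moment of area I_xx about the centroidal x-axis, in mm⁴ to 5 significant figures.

I_xx ≈ 2.8432 × 10⁶ mm⁴

Break the section into simple shapes (no overlaps), measuring from the bottom-left corner of the bounding box.
Flange: 180 × 24, A = 4 320 mm², y = 92 mm, Ī = 207 360 mm⁴.
Web: 12 × 80, A = 960 mm², y = 40 mm, Ī = 512 000 mm⁴.
Centroid: ȳ = ΣA·y / ΣA = 82.54545 mm.
Transfer each piece to the centroidal x-axis using Ī + A·d² with d = y − 82.54545:
  flange: d = 9.454545 mm → contributes +593 518 mm⁴
  web: d = -42.54545 mm → contributes +2 249 711 mm⁴
Total I = 2 843 229 mm⁴.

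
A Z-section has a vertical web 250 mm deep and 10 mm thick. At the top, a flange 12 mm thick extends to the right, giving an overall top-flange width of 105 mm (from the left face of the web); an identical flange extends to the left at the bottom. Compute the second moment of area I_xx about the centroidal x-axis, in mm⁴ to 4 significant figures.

Split into non-overlapping primitives; take the origin at the lower-left of the bounding box.
Web: 10 × 250, A = 2 500 mm², y = 125 mm, Ī = 13 020 833 mm⁴.
Top flange (beyond web): 95 × 12, A = 1 140 mm², y = 244 mm, Ī = 13 680 mm⁴.
Bottom flange (beyond web): 95 × 12, A = 1 140 mm², y = 6 mm, Ī = 13 680 mm⁴.
Centroid: ȳ = ΣA·y / ΣA = 125 mm.
Transfer each piece to the centroidal x-axis using Ī + A·d² with d = y − 125:
  web: d = 0 mm → contributes +13 020 833 mm⁴
  top flange (beyond web): d = 119 mm → contributes +16 157 220 mm⁴
  bottom flange (beyond web): d = -119 mm → contributes +16 157 220 mm⁴
Total I = 45 335 273 mm⁴.

I_xx ≈ 4.534 × 10⁷ mm⁴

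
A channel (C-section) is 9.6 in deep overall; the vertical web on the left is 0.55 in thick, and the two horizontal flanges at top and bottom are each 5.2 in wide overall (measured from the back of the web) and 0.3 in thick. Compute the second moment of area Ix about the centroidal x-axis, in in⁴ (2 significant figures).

Ix ≈ 100 in⁴

Treat the section as a set of non-overlapping primitives; coordinates are from the bounding-box lower-left.
Web: 0.55 × 9.6, A = 5.28 in², y = 4.8 in, Ī = 40.55 in⁴.
Top flange (beyond web): 4.65 × 0.3, A = 1.395 in², y = 9.45 in, Ī = 0.01046 in⁴.
Bottom flange (beyond web): 4.65 × 0.3, A = 1.395 in², y = 0.15 in, Ī = 0.01046 in⁴.
By symmetry the centroid is at mid-height, ȳ = 4.8 in.
Transfer each piece to the centroidal x-axis using Ī + A·d² with d = y − 4.8:
  web: d = 0 in → contributes +40.55 in⁴
  top flange (beyond web): d = 4.65 in → contributes +30.17 in⁴
  bottom flange (beyond web): d = -4.65 in → contributes +30.17 in⁴
Total I = 100.9 in⁴.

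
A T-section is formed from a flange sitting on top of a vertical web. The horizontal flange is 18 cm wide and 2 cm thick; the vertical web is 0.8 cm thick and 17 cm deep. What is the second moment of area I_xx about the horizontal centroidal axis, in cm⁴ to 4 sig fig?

Treat the section as a set of non-overlapping primitives; coordinates are from the bounding-box lower-left.
Flange: 18 × 2, A = 36 cm², y = 18 cm, Ī = 12 cm⁴.
Web: 0.8 × 17, A = 13.6 cm², y = 8.5 cm, Ī = 327.533 cm⁴.
Centroid: ȳ = ΣA·y / ΣA = 15.3952 cm.
Transfer each piece to the horizontal centroidal axis using Ī + A·d² with d = y − 15.3952:
  flange: d = 2.60484 cm → contributes +256.267 cm⁴
  web: d = -6.89516 cm → contributes +974.122 cm⁴
Total I = 1230.39 cm⁴.

I_xx ≈ 1230 cm⁴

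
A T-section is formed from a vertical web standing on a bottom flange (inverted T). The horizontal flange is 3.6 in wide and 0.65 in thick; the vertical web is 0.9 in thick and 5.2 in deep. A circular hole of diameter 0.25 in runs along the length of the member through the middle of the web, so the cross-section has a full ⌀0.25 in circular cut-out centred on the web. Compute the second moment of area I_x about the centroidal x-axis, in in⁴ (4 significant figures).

Break the section into simple shapes (no overlaps), measuring from the bottom-left corner of the bounding box.
Flange: 3.6 × 0.65, A = 2.34 in², y = 0.325 in, Ī = 0.0823875 in⁴.
Web: 0.9 × 5.2, A = 4.68 in², y = 3.25 in, Ī = 10.5456 in⁴.
Hole (subtracted): ⌀0.25, A = 0.0490874 in², y = 3.25 in, Ī = 0.000191748 in⁴.
Centroid: ȳ = ΣA·y / ΣA = 2.26813 in.
Transfer each piece to the centroidal x-axis using Ī + A·d² with d = y − 2.26813:
  flange: d = -1.94313 in → contributes +8.91769 in⁴
  web: d = 0.981866 in → contributes +15.0574 in⁴
  hole: d = 0.981866 in → contributes −0.0475149 in⁴
Total I = 23.9276 in⁴.

I_x ≈ 23.93 in⁴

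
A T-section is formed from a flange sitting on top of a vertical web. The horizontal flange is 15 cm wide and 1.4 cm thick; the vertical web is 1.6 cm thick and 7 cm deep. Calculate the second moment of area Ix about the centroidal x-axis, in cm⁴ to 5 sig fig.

Ix ≈ 178.01 cm⁴

Break the section into simple shapes (no overlaps), measuring from the bottom-left corner of the bounding box.
Flange: 15 × 1.4, A = 21 cm², y = 7.7 cm, Ī = 3.43 cm⁴.
Web: 1.6 × 7, A = 11.2 cm², y = 3.5 cm, Ī = 45.73333 cm⁴.
Centroid: ȳ = ΣA·y / ΣA = 6.23913 cm.
Transfer each piece to the centroidal x-axis using Ī + A·d² with d = y − 6.23913:
  flange: d = 1.46087 cm → contributes +48.24694 cm⁴
  web: d = -2.73913 cm → contributes +129.7651 cm⁴
Total I = 178.012 cm⁴.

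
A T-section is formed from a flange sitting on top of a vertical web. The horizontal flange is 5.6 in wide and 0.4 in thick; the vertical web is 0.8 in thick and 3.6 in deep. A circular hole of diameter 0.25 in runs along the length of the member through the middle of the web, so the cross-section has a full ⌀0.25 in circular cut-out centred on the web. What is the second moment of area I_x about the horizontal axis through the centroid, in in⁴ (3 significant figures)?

I_x ≈ 8.14 in⁴

Break the section into simple shapes (no overlaps), measuring from the bottom-left corner of the bounding box.
Flange: 5.6 × 0.4, A = 2.24 in², y = 3.8 in, Ī = 0.029867 in⁴.
Web: 0.8 × 3.6, A = 2.88 in², y = 1.8 in, Ī = 3.1104 in⁴.
Hole (subtracted): ⌀0.25, A = 0.049087 in², y = 1.8 in, Ī = 0.00019175 in⁴.
Centroid: ȳ = ΣA·y / ΣA = 2.6835 in.
Transfer each piece to the horizontal axis through the centroid using Ī + A·d² with d = y − 2.6835:
  flange: d = 1.1165 in → contributes +2.8223 in⁴
  web: d = -0.88347 in → contributes +5.3583 in⁴
  hole: d = -0.88347 in → contributes −0.038505 in⁴
Total I = 8.1421 in⁴.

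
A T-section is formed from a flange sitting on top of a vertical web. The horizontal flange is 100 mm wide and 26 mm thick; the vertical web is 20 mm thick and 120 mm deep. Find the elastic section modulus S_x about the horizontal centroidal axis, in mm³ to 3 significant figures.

S_x ≈ 9.88 × 10⁴ mm³

Treat the section as a set of non-overlapping primitives; coordinates are from the bounding-box lower-left.
Flange: 100 × 26, A = 2 600 mm², y = 133 mm, Ī = 146 467 mm⁴.
Web: 20 × 120, A = 2 400 mm², y = 60 mm, Ī = 2 880 000 mm⁴.
Centroid: ȳ = ΣA·y / ΣA = 97.96 mm.
Transfer each piece to the horizontal centroidal axis using Ī + A·d² with d = y − 97.96:
  flange: d = 35.04 mm → contributes +3 338 751 mm⁴
  web: d = -37.96 mm → contributes +6 338 308 mm⁴
Total I = 9 677 059 mm⁴.
Extreme fibre distance c = 97.96 mm; S = I/c = 98 786 mm³.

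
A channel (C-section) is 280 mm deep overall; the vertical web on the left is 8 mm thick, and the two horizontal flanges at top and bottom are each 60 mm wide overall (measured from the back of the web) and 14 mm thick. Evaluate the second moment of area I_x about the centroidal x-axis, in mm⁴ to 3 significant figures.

Break the section into simple shapes (no overlaps), measuring from the bottom-left corner of the bounding box.
Web: 8 × 280, A = 2 240 mm², y = 140 mm, Ī = 14 634 667 mm⁴.
Top flange (beyond web): 52 × 14, A = 728 mm², y = 273 mm, Ī = 11 891 mm⁴.
Bottom flange (beyond web): 52 × 14, A = 728 mm², y = 7 mm, Ī = 11 891 mm⁴.
By symmetry the centroid is at mid-height, ȳ = 140 mm.
Transfer each piece to the centroidal x-axis using Ī + A·d² with d = y − 140:
  web: d = 0 mm → contributes +14 634 667 mm⁴
  top flange (beyond web): d = 133 mm → contributes +12 889 483 mm⁴
  bottom flange (beyond web): d = -133 mm → contributes +12 889 483 mm⁴
Total I = 40 413 632 mm⁴.

I_x ≈ 4.04 × 10⁷ mm⁴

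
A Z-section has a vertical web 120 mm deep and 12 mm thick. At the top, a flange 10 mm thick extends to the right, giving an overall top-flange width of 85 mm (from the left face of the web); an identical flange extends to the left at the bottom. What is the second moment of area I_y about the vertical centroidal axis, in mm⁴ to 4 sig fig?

Decompose the section into non-overlapping parts with the origin at the bottom-left of its bounding rectangle.
Web: 12 × 120, A = 1 440 mm², x = 79 mm, Ī = 17 280 mm⁴.
Top flange (beyond web): 73 × 10, A = 730 mm², x = 121.5 mm, Ī = 324 181 mm⁴.
Bottom flange (beyond web): 73 × 10, A = 730 mm², x = 36.5 mm, Ī = 324 181 mm⁴.
Centroid: x̄ = ΣA·x / ΣA = 79 mm.
Transfer each piece to the vertical centroidal axis using Ī + A·d² with d = x − 79:
  web: d = 0 mm → contributes +17 280 mm⁴
  top flange (beyond web): d = 42.5 mm → contributes +1 642 743 mm⁴
  bottom flange (beyond web): d = -42.5 mm → contributes +1 642 743 mm⁴
Total I = 3 302 767 mm⁴.

I_y ≈ 3.303 × 10⁶ mm⁴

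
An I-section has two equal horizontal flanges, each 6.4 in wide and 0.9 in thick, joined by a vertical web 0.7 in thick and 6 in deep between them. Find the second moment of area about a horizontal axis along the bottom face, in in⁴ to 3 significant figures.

Decompose the section into non-overlapping parts with the origin at the bottom-left of its bounding rectangle.
Bottom flange: 6.4 × 0.9, A = 5.76 in², y = 0.45 in, Ī = 0.3888 in⁴.
Web: 0.7 × 6, A = 4.2 in², y = 3.9 in, Ī = 12.6 in⁴.
Top flange: 6.4 × 0.9, A = 5.76 in², y = 7.35 in, Ī = 0.3888 in⁴.
Transfer each piece to the bottom edge using Ī + A·d² with d = y − 0:
  bottom flange: d = 0.45 in → contributes +1.5552 in⁴
  web: d = 3.9 in → contributes +76.482 in⁴
  top flange: d = 7.35 in → contributes +311.56 in⁴
Total I = 389.6 in⁴.

I_base ≈ 390 in⁴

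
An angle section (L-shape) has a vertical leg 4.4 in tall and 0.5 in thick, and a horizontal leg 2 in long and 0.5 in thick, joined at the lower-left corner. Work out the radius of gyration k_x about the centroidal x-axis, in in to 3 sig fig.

k_x ≈ 1.39 in

Break the section into simple shapes (no overlaps), measuring from the bottom-left corner of the bounding box.
Vertical leg: 0.5 × 4.4, A = 2.2 in², y = 2.2 in, Ī = 3.5493 in⁴.
Horizontal leg (remainder): 1.5 × 0.5, A = 0.75 in², y = 0.25 in, Ī = 0.015625 in⁴.
Centroid: ȳ = ΣA·y / ΣA = 1.7042 in.
Transfer each piece to the centroidal x-axis using Ī + A·d² with d = y − 1.7042:
  vertical leg: d = 0.49576 in → contributes +4.0901 in⁴
  horizontal leg (remainder): d = -1.4542 in → contributes +1.6017 in⁴
Total I = 5.6918 in⁴.
Radius of gyration: k = √(I/A) = √(5.6918 / 2.95) = 1.389 in.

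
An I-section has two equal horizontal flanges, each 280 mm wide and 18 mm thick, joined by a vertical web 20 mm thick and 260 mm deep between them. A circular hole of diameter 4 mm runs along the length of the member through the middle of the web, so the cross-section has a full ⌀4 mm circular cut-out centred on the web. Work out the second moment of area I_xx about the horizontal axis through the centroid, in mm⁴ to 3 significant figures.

I_xx ≈ 2.24 × 10⁸ mm⁴

Break the section into simple shapes (no overlaps), measuring from the bottom-left corner of the bounding box.
Bottom flange: 280 × 18, A = 5 040 mm², y = 9 mm, Ī = 136 080 mm⁴.
Web: 20 × 260, A = 5 200 mm², y = 148 mm, Ī = 29 293 333 mm⁴.
Top flange: 280 × 18, A = 5 040 mm², y = 287 mm, Ī = 136 080 mm⁴.
Hole (subtracted): ⌀4, A = 12.566 mm², y = 148 mm, Ī = 12.566 mm⁴.
By symmetry the centroid is at mid-height, ȳ = 148 mm.
Transfer each piece to the horizontal axis through the centroid using Ī + A·d² with d = y − 148:
  bottom flange: d = -139 mm → contributes +97 513 920 mm⁴
  web: d = 0 mm → contributes +29 293 333 mm⁴
  top flange: d = 139 mm → contributes +97 513 920 mm⁴
  hole: d = 0 mm → contributes −12.566 mm⁴
Total I = 224 321 161 mm⁴.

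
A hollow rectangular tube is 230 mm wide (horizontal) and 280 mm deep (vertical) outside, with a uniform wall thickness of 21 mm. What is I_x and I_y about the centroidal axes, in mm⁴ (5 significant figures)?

I_x ≈ 2.0954 × 10⁸ mm⁴, I_y ≈ 1.5211 × 10⁸ mm⁴

Decompose the section into non-overlapping parts with the origin at the bottom-left of its bounding rectangle.
Outer rectangle: 230 × 280, A = 64 400 mm², y = 140 mm, Ī = 420 746 667 mm⁴.
Inner void (subtracted): 188 × 238, A = 44 744 mm², y = 140 mm, Ī = 211 206 595 mm⁴.
By symmetry the centroid is at mid-height, ȳ = 140 mm.
All pieces are centred on the centroidal x-axis, so I = ΣĪ (holes subtracted) = 209 540 072 mm⁴.
Repeating about the centroidal y-axis gives I_y = 152 110 672 mm⁴.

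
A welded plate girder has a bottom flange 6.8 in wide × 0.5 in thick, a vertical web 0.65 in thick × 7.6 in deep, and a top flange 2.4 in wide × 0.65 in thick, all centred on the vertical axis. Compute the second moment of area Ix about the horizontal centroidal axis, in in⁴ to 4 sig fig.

Ix ≈ 100.8 in⁴

Split into non-overlapping primitives; take the origin at the lower-left of the bounding box.
Bottom plate: 6.8 × 0.5, A = 3.4 in², y = 0.25 in, Ī = 0.0708333 in⁴.
Web plate: 0.65 × 7.6, A = 4.94 in², y = 4.3 in, Ī = 23.7779 in⁴.
Top plate: 2.4 × 0.65, A = 1.56 in², y = 8.425 in, Ī = 0.054925 in⁴.
Centroid: ȳ = ΣA·y / ΣA = 3.55909 in.
Transfer each piece to the horizontal centroidal axis using Ī + A·d² with d = y − 3.55909:
  bottom plate: d = -3.30909 in → contributes +37.3011 in⁴
  web plate: d = 0.740909 in → contributes +26.4897 in⁴
  top plate: d = 4.86591 in → contributes +36.9912 in⁴
Total I = 100.782 in⁴.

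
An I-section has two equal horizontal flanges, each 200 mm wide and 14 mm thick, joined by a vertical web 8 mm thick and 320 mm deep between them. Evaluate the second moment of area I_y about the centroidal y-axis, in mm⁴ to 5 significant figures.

Treat the section as a set of non-overlapping primitives; coordinates are from the bounding-box lower-left.
Bottom flange: 200 × 14, A = 2 800 mm², x = 100 mm, Ī = 9 333 333 mm⁴.
Web: 8 × 320, A = 2 560 mm², x = 100 mm, Ī = 13653.33 mm⁴.
Top flange: 200 × 14, A = 2 800 mm², x = 100 mm, Ī = 9 333 333 mm⁴.
By symmetry the centroid is at mid-width, x̄ = 100 mm.
All pieces are centred on the centroidal y-axis, so I = ΣĪ = 18 680 320 mm⁴.

I_y ≈ 1.8680 × 10⁷ mm⁴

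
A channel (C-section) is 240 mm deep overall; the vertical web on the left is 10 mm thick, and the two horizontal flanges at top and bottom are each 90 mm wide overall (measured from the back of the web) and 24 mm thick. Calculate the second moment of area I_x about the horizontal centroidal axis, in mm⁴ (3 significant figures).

Decompose the section into non-overlapping parts with the origin at the bottom-left of its bounding rectangle.
Web: 10 × 240, A = 2 400 mm², y = 120 mm, Ī = 11 520 000 mm⁴.
Top flange (beyond web): 80 × 24, A = 1 920 mm², y = 228 mm, Ī = 92 160 mm⁴.
Bottom flange (beyond web): 80 × 24, A = 1 920 mm², y = 12 mm, Ī = 92 160 mm⁴.
By symmetry the centroid is at mid-height, ȳ = 120 mm.
Transfer each piece to the horizontal centroidal axis using Ī + A·d² with d = y − 120:
  web: d = 0 mm → contributes +11 520 000 mm⁴
  top flange (beyond web): d = 108 mm → contributes +22 487 040 mm⁴
  bottom flange (beyond web): d = -108 mm → contributes +22 487 040 mm⁴
Total I = 56 494 080 mm⁴.

I_x ≈ 5.65 × 10⁷ mm⁴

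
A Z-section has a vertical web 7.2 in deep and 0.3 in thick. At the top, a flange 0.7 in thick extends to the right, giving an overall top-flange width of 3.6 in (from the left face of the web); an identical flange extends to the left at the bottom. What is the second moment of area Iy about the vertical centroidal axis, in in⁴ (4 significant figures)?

Iy ≈ 19.18 in⁴

Break the section into simple shapes (no overlaps), measuring from the bottom-left corner of the bounding box.
Web: 0.3 × 7.2, A = 2.16 in², x = 3.45 in, Ī = 0.0162 in⁴.
Top flange (beyond web): 3.3 × 0.7, A = 2.31 in², x = 5.25 in, Ī = 2.09633 in⁴.
Bottom flange (beyond web): 3.3 × 0.7, A = 2.31 in², x = 1.65 in, Ī = 2.09633 in⁴.
Centroid: x̄ = ΣA·x / ΣA = 3.45 in.
Transfer each piece to the vertical centroidal axis using Ī + A·d² with d = x − 3.45:
  web: d = 0 in → contributes +0.0162 in⁴
  top flange (beyond web): d = 1.8 in → contributes +9.58073 in⁴
  bottom flange (beyond web): d = -1.8 in → contributes +9.58073 in⁴
Total I = 19.1777 in⁴.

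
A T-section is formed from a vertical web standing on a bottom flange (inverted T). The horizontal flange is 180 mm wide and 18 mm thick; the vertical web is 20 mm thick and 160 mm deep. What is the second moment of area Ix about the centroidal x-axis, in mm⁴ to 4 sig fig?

Ix ≈ 1.967 × 10⁷ mm⁴

Decompose the section into non-overlapping parts with the origin at the bottom-left of its bounding rectangle.
Flange: 180 × 18, A = 3 240 mm², y = 9 mm, Ī = 87 480 mm⁴.
Web: 20 × 160, A = 3 200 mm², y = 98 mm, Ī = 6 826 667 mm⁴.
Centroid: ȳ = ΣA·y / ΣA = 53.2236 mm.
Transfer each piece to the centroidal x-axis using Ī + A·d² with d = y − 53.2236:
  flange: d = -44.2236 mm → contributes +6 424 036 mm⁴
  web: d = 44.7764 mm → contributes +13 242 429 mm⁴
Total I = 19 666 465 mm⁴.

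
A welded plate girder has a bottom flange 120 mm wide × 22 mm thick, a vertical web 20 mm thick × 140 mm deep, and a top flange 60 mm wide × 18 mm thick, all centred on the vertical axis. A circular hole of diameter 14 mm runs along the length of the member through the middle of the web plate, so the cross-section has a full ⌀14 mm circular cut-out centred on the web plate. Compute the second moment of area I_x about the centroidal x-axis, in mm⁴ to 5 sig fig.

I_x ≈ 2.6174 × 10⁷ mm⁴

Treat the section as a set of non-overlapping primitives; coordinates are from the bounding-box lower-left.
Bottom plate: 120 × 22, A = 2 640 mm², y = 11 mm, Ī = 106 480 mm⁴.
Web plate: 20 × 140, A = 2 800 mm², y = 92 mm, Ī = 4 573 333 mm⁴.
Top plate: 60 × 18, A = 1 080 mm², y = 171 mm, Ī = 29 160 mm⁴.
Hole (subtracted): ⌀14, A = 153.938 mm², y = 92 mm, Ī = 1885.741 mm⁴.
Centroid: ȳ = ΣA·y / ΣA = 71.8117 mm.
Transfer each piece to the centroidal x-axis using Ī + A·d² with d = y − 71.8117:
  bottom plate: d = -60.8117 mm → contributes +9 869 364 mm⁴
  web plate: d = 20.1883 mm → contributes +5 714 523 mm⁴
  top plate: d = 99.1883 mm → contributes +10 654 545 mm⁴
  hole: d = 20.1883 mm → contributes −64625.91 mm⁴
Total I = 26 173 807 mm⁴.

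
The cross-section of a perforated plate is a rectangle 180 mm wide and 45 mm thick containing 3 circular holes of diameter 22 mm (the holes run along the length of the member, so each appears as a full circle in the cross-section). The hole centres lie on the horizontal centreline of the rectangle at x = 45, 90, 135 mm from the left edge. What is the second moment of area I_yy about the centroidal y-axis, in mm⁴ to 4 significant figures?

I_yy ≈ 2.030 × 10⁷ mm⁴

Split into non-overlapping primitives; take the origin at the lower-left of the bounding box.
Plate: 180 × 45, A = 8 100 mm², x = 90 mm, Ī = 21 870 000 mm⁴.
Hole 1 (subtracted): ⌀22, A = 380.133 mm², x = 45 mm, Ī = 11 499 mm⁴.
Hole 2 (subtracted): ⌀22, A = 380.133 mm², x = 90 mm, Ī = 11 499 mm⁴.
Hole 3 (subtracted): ⌀22, A = 380.133 mm², x = 135 mm, Ī = 11 499 mm⁴.
By symmetry the centroid is at mid-width, x̄ = 90 mm.
Transfer each piece to the centroidal y-axis using Ī + A·d² with d = x − 90:
  plate: d = 0 mm → contributes +21 870 000 mm⁴
  hole 1: d = -45 mm → contributes −781 268 mm⁴
  hole 2: d = 0 mm → contributes −11 499 mm⁴
  hole 3: d = 45 mm → contributes −781 268 mm⁴
Total I = 20 295 965 mm⁴.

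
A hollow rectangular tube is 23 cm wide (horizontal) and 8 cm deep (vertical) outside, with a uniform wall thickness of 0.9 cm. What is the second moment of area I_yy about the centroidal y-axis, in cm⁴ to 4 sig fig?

Treat the section as a set of non-overlapping primitives; coordinates are from the bounding-box lower-left.
Outer rectangle: 23 × 8, A = 184 cm², x = 11.5 cm, Ī = 8111.33 cm⁴.
Inner void (subtracted): 21.2 × 6.2, A = 131.44 cm², x = 11.5 cm, Ī = 4922.87 cm⁴.
By symmetry the centroid is at mid-width, x̄ = 11.5 cm.
All pieces are centred on the centroidal y-axis, so I = ΣĪ (holes subtracted) = 3188.47 cm⁴.

I_yy ≈ 3188 cm⁴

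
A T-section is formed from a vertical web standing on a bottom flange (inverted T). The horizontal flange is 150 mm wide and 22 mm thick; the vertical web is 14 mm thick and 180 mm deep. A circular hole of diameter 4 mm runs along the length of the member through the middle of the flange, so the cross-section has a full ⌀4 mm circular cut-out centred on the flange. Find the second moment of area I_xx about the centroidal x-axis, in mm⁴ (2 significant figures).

Treat the section as a set of non-overlapping primitives; coordinates are from the bounding-box lower-left.
Flange: 150 × 22, A = 3 300 mm², y = 11 mm, Ī = 133 100 mm⁴.
Web: 14 × 180, A = 2 520 mm², y = 112 mm, Ī = 6 804 000 mm⁴.
Hole (subtracted): ⌀4, A = 12.57 mm², y = 11 mm, Ī = 12.57 mm⁴.
Centroid: ȳ = ΣA·y / ΣA = 54.83 mm.
Transfer each piece to the centroidal x-axis using Ī + A·d² with d = y − 54.83:
  flange: d = -43.83 mm → contributes +6 471 640 mm⁴
  web: d = 57.17 mm → contributes +15 041 374 mm⁴
  hole: d = -43.83 mm → contributes −24 150 mm⁴
Total I = 21 488 864 mm⁴.

I_xx ≈ 2.1 × 10⁷ mm⁴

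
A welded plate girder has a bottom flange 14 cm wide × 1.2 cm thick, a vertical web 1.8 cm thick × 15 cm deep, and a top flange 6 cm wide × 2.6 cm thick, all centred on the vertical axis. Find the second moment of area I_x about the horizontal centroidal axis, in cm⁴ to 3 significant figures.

I_x ≈ 2830 cm⁴

Break the section into simple shapes (no overlaps), measuring from the bottom-left corner of the bounding box.
Bottom plate: 14 × 1.2, A = 16.8 cm², y = 0.6 cm, Ī = 2.016 cm⁴.
Web plate: 1.8 × 15, A = 27 cm², y = 8.7 cm, Ī = 506.25 cm⁴.
Top plate: 6 × 2.6, A = 15.6 cm², y = 17.5 cm, Ī = 8.788 cm⁴.
Centroid: ȳ = ΣA·y / ΣA = 8.7202 cm.
Transfer each piece to the horizontal centroidal axis using Ī + A·d² with d = y − 8.7202:
  bottom plate: d = -8.1202 cm → contributes +1109.8 cm⁴
  web plate: d = -0.020202 cm → contributes +506.26 cm⁴
  top plate: d = 8.7798 cm → contributes +1211.3 cm⁴
Total I = 2827.3 cm⁴.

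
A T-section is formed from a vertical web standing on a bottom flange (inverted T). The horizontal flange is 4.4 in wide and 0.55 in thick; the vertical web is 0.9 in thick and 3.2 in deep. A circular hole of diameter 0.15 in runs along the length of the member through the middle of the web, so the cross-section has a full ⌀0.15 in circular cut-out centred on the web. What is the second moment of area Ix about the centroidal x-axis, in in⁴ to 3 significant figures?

Ix ≈ 7.13 in⁴

Break the section into simple shapes (no overlaps), measuring from the bottom-left corner of the bounding box.
Flange: 4.4 × 0.55, A = 2.42 in², y = 0.275 in, Ī = 0.061004 in⁴.
Web: 0.9 × 3.2, A = 2.88 in², y = 2.15 in, Ī = 2.4576 in⁴.
Hole (subtracted): ⌀0.15, A = 0.017671 in², y = 2.15 in, Ī = 0.00002485 in⁴.
Centroid: ȳ = ΣA·y / ΣA = 1.291 in.
Transfer each piece to the centroidal x-axis using Ī + A·d² with d = y − 1.291:
  flange: d = -1.016 in → contributes +2.5591 in⁴
  web: d = 0.859 in → contributes +4.5827 in⁴
  hole: d = 0.859 in → contributes −0.013064 in⁴
Total I = 7.1287 in⁴.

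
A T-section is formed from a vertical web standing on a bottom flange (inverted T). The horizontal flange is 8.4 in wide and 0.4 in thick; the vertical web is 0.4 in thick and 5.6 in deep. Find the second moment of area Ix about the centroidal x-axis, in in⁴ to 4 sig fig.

Split into non-overlapping primitives; take the origin at the lower-left of the bounding box.
Flange: 8.4 × 0.4, A = 3.36 in², y = 0.2 in, Ī = 0.0448 in⁴.
Web: 0.4 × 5.6, A = 2.24 in², y = 3.2 in, Ī = 5.85387 in⁴.
Centroid: ȳ = ΣA·y / ΣA = 1.4 in.
Transfer each piece to the centroidal x-axis using Ī + A·d² with d = y − 1.4:
  flange: d = -1.2 in → contributes +4.8832 in⁴
  web: d = 1.8 in → contributes +13.1115 in⁴
Total I = 17.9947 in⁴.

Ix ≈ 17.99 in⁴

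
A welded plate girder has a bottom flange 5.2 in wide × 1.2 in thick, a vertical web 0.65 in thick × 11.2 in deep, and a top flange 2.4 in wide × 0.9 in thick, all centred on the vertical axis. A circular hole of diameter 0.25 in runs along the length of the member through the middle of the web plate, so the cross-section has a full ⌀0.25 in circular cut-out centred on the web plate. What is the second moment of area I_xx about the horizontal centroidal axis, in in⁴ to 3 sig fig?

I_xx ≈ 354 in⁴

Split into non-overlapping primitives; take the origin at the lower-left of the bounding box.
Bottom plate: 5.2 × 1.2, A = 6.24 in², y = 0.6 in, Ī = 0.7488 in⁴.
Web plate: 0.65 × 11.2, A = 7.28 in², y = 6.8 in, Ī = 76.1 in⁴.
Top plate: 2.4 × 0.9, A = 2.16 in², y = 12.85 in, Ī = 0.1458 in⁴.
Hole (subtracted): ⌀0.25, A = 0.049087 in², y = 6.8 in, Ī = 0.00019175 in⁴.
Centroid: ȳ = ΣA·y / ΣA = 5.1609 in.
Transfer each piece to the horizontal centroidal axis using Ī + A·d² with d = y − 5.1609:
  bottom plate: d = -4.5609 in → contributes +130.55 in⁴
  web plate: d = 1.6391 in → contributes +95.658 in⁴
  top plate: d = 7.6891 in → contributes +127.85 in⁴
  hole: d = 1.6391 in → contributes −0.13207 in⁴
Total I = 353.93 in⁴.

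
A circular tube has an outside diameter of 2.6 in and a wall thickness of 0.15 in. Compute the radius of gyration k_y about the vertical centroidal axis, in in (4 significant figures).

k_y ≈ 0.8678 in

Treat the section as a set of non-overlapping primitives; coordinates are from the bounding-box lower-left.
Outer circle: ⌀2.6, A = 5.30929 in², x = 1.3 in, Ī = 2.24318 in⁴.
Bore (subtracted): ⌀2.3, A = 4.15476 in², x = 1.3 in, Ī = 1.37367 in⁴.
By symmetry the centroid is at mid-width, x̄ = 1.3 in.
All pieces are centred on the vertical centroidal axis, so I = ΣĪ (holes subtracted) = 0.869509 in⁴.
Radius of gyration: k = √(I/A) = √(0.869509 / 1.15454) = 0.867828 in.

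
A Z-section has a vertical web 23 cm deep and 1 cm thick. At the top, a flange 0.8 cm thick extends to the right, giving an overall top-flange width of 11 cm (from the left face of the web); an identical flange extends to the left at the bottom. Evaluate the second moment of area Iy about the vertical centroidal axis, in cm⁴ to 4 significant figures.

Break the section into simple shapes (no overlaps), measuring from the bottom-left corner of the bounding box.
Web: 1 × 23, A = 23 cm², x = 10.5 cm, Ī = 1.91667 cm⁴.
Top flange (beyond web): 10 × 0.8, A = 8 cm², x = 16 cm, Ī = 66.6667 cm⁴.
Bottom flange (beyond web): 10 × 0.8, A = 8 cm², x = 5 cm, Ī = 66.6667 cm⁴.
Centroid: x̄ = ΣA·x / ΣA = 10.5 cm.
Transfer each piece to the vertical centroidal axis using Ī + A·d² with d = x − 10.5:
  web: d = 0 cm → contributes +1.91667 cm⁴
  top flange (beyond web): d = 5.5 cm → contributes +308.667 cm⁴
  bottom flange (beyond web): d = -5.5 cm → contributes +308.667 cm⁴
Total I = 619.25 cm⁴.

Iy ≈ 619.3 cm⁴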